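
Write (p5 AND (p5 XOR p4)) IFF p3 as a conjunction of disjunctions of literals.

(NOT p5 OR p4 OR p3) AND (NOT p3 OR p5) AND (NOT p3 OR NOT p5 OR NOT p4)

(p5 AND (p5 XOR p4)) IFF p3
≡ ((p5 AND (p5 XOR p4)) IMPLIES p3) AND (p3 IMPLIES (p5 AND (p5 XOR p4)))
≡ (NOT (p5 AND (p5 XOR p4)) OR p3) AND (p3 IMPLIES (p5 AND (p5 XOR p4)))
≡ (NOT (p5 AND (p5 OR p4) AND NOT (p5 AND p4)) OR p3) AND (p3 IMPLIES (p5 AND (p5 XOR p4)))
≡ (NOT (p5 AND (p5 OR p4) AND NOT (p5 AND p4)) OR p3) AND (NOT p3 OR (p5 AND (p5 XOR p4)))
≡ (NOT (p5 AND (p5 OR p4) AND NOT (p5 AND p4)) OR p3) AND (NOT p3 OR (p5 AND (p5 OR p4) AND NOT (p5 AND p4)))
≡ (NOT p5 OR NOT (p5 OR p4) OR NOT NOT (p5 AND p4) OR p3) AND (NOT p3 OR (p5 AND (p5 OR p4) AND NOT (p5 AND p4)))
≡ (NOT p5 OR (NOT p5 AND NOT p4) OR NOT NOT (p5 AND p4) OR p3) AND (NOT p3 OR (p5 AND (p5 OR p4) AND NOT (p5 AND p4)))
≡ (NOT p5 OR (NOT p5 AND NOT p4) OR (p5 AND p4) OR p3) AND (NOT p3 OR (p5 AND (p5 OR p4) AND NOT (p5 AND p4)))
≡ (NOT p5 OR (NOT p5 AND NOT p4) OR (p5 AND p4) OR p3) AND (NOT p3 OR (p5 AND (p5 OR p4) AND (NOT p5 OR NOT p4)))
≡ (NOT p5 OR NOT p5 OR p5 OR p3) AND (NOT p5 OR NOT p5 OR p4 OR p3) AND (NOT p5 OR NOT p4 OR p5 OR p3) AND (NOT p5 OR NOT p4 OR p4 OR p3) AND (NOT p3 OR p5) AND (NOT p3 OR p5 OR p4) AND (NOT p3 OR NOT p5 OR NOT p4)
≡ (NOT p5 OR p4 OR p3) AND (NOT p3 OR p5) AND (NOT p3 OR NOT p5 OR NOT p4)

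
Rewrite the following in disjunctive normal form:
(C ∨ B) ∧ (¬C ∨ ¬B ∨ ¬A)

(C ∧ ¬B) ∨ (C ∧ ¬A) ∨ (B ∧ ¬C) ∨ (B ∧ ¬A)

(C ∨ B) ∧ (¬C ∨ ¬B ∨ ¬A)
⇔ (C ∧ ¬C) ∨ (C ∧ ¬B) ∨ (C ∧ ¬A) ∨ (B ∧ ¬C) ∨ (B ∧ ¬B) ∨ (B ∧ ¬A)   [distribute ∧ over ∨]
⇔ (C ∧ ¬B) ∨ (C ∧ ¬A) ∨ (B ∧ ¬C) ∨ (B ∧ ¬A)   [simplify]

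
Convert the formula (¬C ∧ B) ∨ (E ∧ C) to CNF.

(¬C ∧ B) ∨ (E ∧ C)
≡ (¬C ∨ E) ∧ (¬C ∨ C) ∧ (B ∨ E) ∧ (B ∨ C)   [distribute ∨ over ∧]
≡ (¬C ∨ E) ∧ (B ∨ E) ∧ (B ∨ C)   [simplify]

(¬C ∨ E) ∧ (B ∨ E) ∧ (B ∨ C)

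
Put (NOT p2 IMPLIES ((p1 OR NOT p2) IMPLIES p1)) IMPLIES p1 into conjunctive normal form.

(NOT p2 IMPLIES ((p1 OR NOT p2) IMPLIES p1)) IMPLIES p1
≡ NOT (NOT p2 IMPLIES ((p1 OR NOT p2) IMPLIES p1)) OR p1
≡ NOT (NOT NOT p2 OR ((p1 OR NOT p2) IMPLIES p1)) OR p1
≡ NOT (NOT NOT p2 OR NOT (p1 OR NOT p2) OR p1) OR p1
≡ (NOT NOT NOT p2 AND NOT NOT (p1 OR NOT p2) AND NOT p1) OR p1
≡ (NOT p2 AND NOT NOT (p1 OR NOT p2) AND NOT p1) OR p1
≡ (NOT p2 AND (p1 OR NOT p2) AND NOT p1) OR p1
≡ (NOT p2 OR p1) AND (p1 OR NOT p2 OR p1) AND (NOT p1 OR p1)
≡ NOT p2 OR p1

NOT p2 OR p1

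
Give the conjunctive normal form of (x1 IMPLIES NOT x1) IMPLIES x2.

(x1 IMPLIES NOT x1) IMPLIES x2
⇔ NOT (x1 IMPLIES NOT x1) OR x2   — eliminate IMPLIES
⇔ NOT (NOT x1 OR NOT x1) OR x2   — eliminate IMPLIES
⇔ (NOT NOT x1 AND NOT NOT x1) OR x2   — De Morgan
⇔ (x1 AND NOT NOT x1) OR x2   — double negation
⇔ (x1 AND x1) OR x2   — double negation
⇔ (x1 OR x2) AND (x1 OR x2)   — distribute OR over AND
⇔ x1 OR x2   — simplify

x1 OR x2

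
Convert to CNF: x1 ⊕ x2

(x1 ∨ x2) ∧ (¬x1 ∨ ¬x2)

x1 ⊕ x2
⇔ (x1 ∨ x2) ∧ ¬(x1 ∧ x2)   [expand ⊕]
⇔ (x1 ∨ x2) ∧ (¬x1 ∨ ¬x2)   [De Morgan]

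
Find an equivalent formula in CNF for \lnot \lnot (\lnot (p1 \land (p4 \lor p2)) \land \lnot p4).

(\lnot p1 \lor \lnot p2) \land \lnot p4

\lnot \lnot (\lnot (p1 \land (p4 \lor p2)) \land \lnot p4)
≡ \lnot (p1 \land (p4 \lor p2)) \land \lnot p4   — double negation
≡ (\lnot p1 \lor \lnot (p4 \lor p2)) \land \lnot p4   — De Morgan
≡ (\lnot p1 \lor (\lnot p4 \land \lnot p2)) \land \lnot p4   — De Morgan
≡ (\lnot p1 \lor \lnot p4) \land (\lnot p1 \lor \lnot p2) \land \lnot p4   — distribute \lor over \land
≡ (\lnot p1 \lor \lnot p2) \land \lnot p4   — simplify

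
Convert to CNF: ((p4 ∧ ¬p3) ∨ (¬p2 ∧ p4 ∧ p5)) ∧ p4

((p4 ∧ ¬p3) ∨ (¬p2 ∧ p4 ∧ p5)) ∧ p4
≡ (p4 ∨ ¬p2) ∧ (p4 ∨ p4) ∧ (p4 ∨ p5) ∧ (¬p3 ∨ ¬p2) ∧ (¬p3 ∨ p4) ∧ (¬p3 ∨ p5) ∧ p4   — distribute ∨ over ∧
≡ p4 ∧ (¬p3 ∨ ¬p2) ∧ (¬p3 ∨ p5)   — simplify

p4 ∧ (¬p3 ∨ ¬p2) ∧ (¬p3 ∨ p5)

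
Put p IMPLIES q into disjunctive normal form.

NOT p OR q

p IMPLIES q
≡ NOT p OR q   [eliminate IMPLIES]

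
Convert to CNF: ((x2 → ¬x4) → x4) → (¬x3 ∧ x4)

¬x4 ∨ ¬x3

((x2 → ¬x4) → x4) → (¬x3 ∧ x4)
= ¬((x2 → ¬x4) → x4) ∨ (¬x3 ∧ x4)
= ¬(¬(x2 → ¬x4) ∨ x4) ∨ (¬x3 ∧ x4)
= ¬(¬(¬x2 ∨ ¬x4) ∨ x4) ∨ (¬x3 ∧ x4)
= (¬¬(¬x2 ∨ ¬x4) ∧ ¬x4) ∨ (¬x3 ∧ x4)
= ((¬x2 ∨ ¬x4) ∧ ¬x4) ∨ (¬x3 ∧ x4)
= (¬x2 ∨ ¬x4 ∨ ¬x3) ∧ (¬x2 ∨ ¬x4 ∨ x4) ∧ (¬x4 ∨ ¬x3) ∧ (¬x4 ∨ x4)
= ¬x4 ∨ ¬x3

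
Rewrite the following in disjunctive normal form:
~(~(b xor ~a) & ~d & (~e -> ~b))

(b & a) | (~b & ~a) | d | (~e & b)

~(~(b xor ~a) & ~d & (~e -> ~b))
⇔ ~(~((b & ~~a) | (~b & ~a)) & ~d & (~e -> ~b))   (expand xor)
⇔ ~(~((b & ~~a) | (~b & ~a)) & ~d & (~~e | ~b))   (eliminate ->)
⇔ ~~((b & ~~a) | (~b & ~a)) | ~~d | ~(~~e | ~b)   (De Morgan)
⇔ (b & ~~a) | (~b & ~a) | ~~d | ~(~~e | ~b)   (double negation)
⇔ (b & a) | (~b & ~a) | ~~d | ~(~~e | ~b)   (double negation)
⇔ (b & a) | (~b & ~a) | d | ~(~~e | ~b)   (double negation)
⇔ (b & a) | (~b & ~a) | d | (~~~e & ~~b)   (De Morgan)
⇔ (b & a) | (~b & ~a) | d | (~e & ~~b)   (double negation)
⇔ (b & a) | (~b & ~a) | d | (~e & b)   (double negation)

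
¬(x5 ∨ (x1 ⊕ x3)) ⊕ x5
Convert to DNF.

(¬x5 ∧ ¬x1 ∧ ¬x3) ∨ (¬x5 ∧ x3 ∧ x1) ∨ x5

¬(x5 ∨ (x1 ⊕ x3)) ⊕ x5
⇔ (¬(x5 ∨ (x1 ⊕ x3)) ∧ ¬x5) ∨ (¬¬(x5 ∨ (x1 ⊕ x3)) ∧ x5)   — expand ⊕
⇔ (¬(x5 ∨ (x1 ∧ ¬x3) ∨ (¬x1 ∧ x3)) ∧ ¬x5) ∨ (¬¬(x5 ∨ (x1 ⊕ x3)) ∧ x5)   — expand ⊕
⇔ (¬(x5 ∨ (x1 ∧ ¬x3) ∨ (¬x1 ∧ x3)) ∧ ¬x5) ∨ (¬¬(x5 ∨ (x1 ∧ ¬x3) ∨ (¬x1 ∧ x3)) ∧ x5)   — expand ⊕
⇔ (¬x5 ∧ ¬(x1 ∧ ¬x3) ∧ ¬(¬x1 ∧ x3) ∧ ¬x5) ∨ (¬¬(x5 ∨ (x1 ∧ ¬x3) ∨ (¬x1 ∧ x3)) ∧ x5)   — De Morgan
⇔ (¬x5 ∧ (¬x1 ∨ ¬¬x3) ∧ ¬(¬x1 ∧ x3) ∧ ¬x5) ∨ (¬¬(x5 ∨ (x1 ∧ ¬x3) ∨ (¬x1 ∧ x3)) ∧ x5)   — De Morgan
⇔ (¬x5 ∧ (¬x1 ∨ x3) ∧ ¬(¬x1 ∧ x3) ∧ ¬x5) ∨ (¬¬(x5 ∨ (x1 ∧ ¬x3) ∨ (¬x1 ∧ x3)) ∧ x5)   — double negation
⇔ (¬x5 ∧ (¬x1 ∨ x3) ∧ (¬¬x1 ∨ ¬x3) ∧ ¬x5) ∨ (¬¬(x5 ∨ (x1 ∧ ¬x3) ∨ (¬x1 ∧ x3)) ∧ x5)   — De Morgan
⇔ (¬x5 ∧ (¬x1 ∨ x3) ∧ (x1 ∨ ¬x3) ∧ ¬x5) ∨ (¬¬(x5 ∨ (x1 ∧ ¬x3) ∨ (¬x1 ∧ x3)) ∧ x5)   — double negation
⇔ (¬x5 ∧ (¬x1 ∨ x3) ∧ (x1 ∨ ¬x3) ∧ ¬x5) ∨ ((x5 ∨ (x1 ∧ ¬x3) ∨ (¬x1 ∧ x3)) ∧ x5)   — double negation
⇔ (¬x5 ∧ ¬x1 ∧ x1 ∧ ¬x5) ∨ (¬x5 ∧ ¬x1 ∧ ¬x3 ∧ ¬x5) ∨ (¬x5 ∧ x3 ∧ x1 ∧ ¬x5) ∨ (¬x5 ∧ x3 ∧ ¬x3 ∧ ¬x5) ∨ (x5 ∧ x5) ∨ (x1 ∧ ¬x3 ∧ x5) ∨ (¬x1 ∧ x3 ∧ x5)   — distribute ∧ over ∨
⇔ (¬x5 ∧ ¬x1 ∧ ¬x3) ∨ (¬x5 ∧ x3 ∧ x1) ∨ x5   — simplify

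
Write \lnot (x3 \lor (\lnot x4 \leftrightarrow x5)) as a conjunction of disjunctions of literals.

\lnot x3 \land (\lnot x4 \lor x5) \land (\lnot x5 \lor x4)

\lnot (x3 \lor (\lnot x4 \leftrightarrow x5))
⇔ \lnot (x3 \lor ((\lnot x4 \to x5) \land (x5 \to \lnot x4)))   [eliminate \leftrightarrow]
⇔ \lnot (x3 \lor ((\lnot \lnot x4 \lor x5) \land (x5 \to \lnot x4)))   [eliminate \to]
⇔ \lnot (x3 \lor ((\lnot \lnot x4 \lor x5) \land (\lnot x5 \lor \lnot x4)))   [eliminate \to]
⇔ \lnot x3 \land \lnot ((\lnot \lnot x4 \lor x5) \land (\lnot x5 \lor \lnot x4))   [De Morgan]
⇔ \lnot x3 \land (\lnot (\lnot \lnot x4 \lor x5) \lor \lnot (\lnot x5 \lor \lnot x4))   [De Morgan]
⇔ \lnot x3 \land ((\lnot \lnot \lnot x4 \land \lnot x5) \lor \lnot (\lnot x5 \lor \lnot x4))   [De Morgan]
⇔ \lnot x3 \land ((\lnot x4 \land \lnot x5) \lor \lnot (\lnot x5 \lor \lnot x4))   [double negation]
⇔ \lnot x3 \land ((\lnot x4 \land \lnot x5) \lor (\lnot \lnot x5 \land \lnot \lnot x4))   [De Morgan]
⇔ \lnot x3 \land ((\lnot x4 \land \lnot x5) \lor (x5 \land \lnot \lnot x4))   [double negation]
⇔ \lnot x3 \land ((\lnot x4 \land \lnot x5) \lor (x5 \land x4))   [double negation]
⇔ \lnot x3 \land (\lnot x4 \lor x5) \land (\lnot x4 \lor x4) \land (\lnot x5 \lor x5) \land (\lnot x5 \lor x4)   [distribute \lor over \land]
⇔ \lnot x3 \land (\lnot x4 \lor x5) \land (\lnot x5 \lor x4)   [simplify]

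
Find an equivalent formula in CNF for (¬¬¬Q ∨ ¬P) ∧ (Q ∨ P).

(¬Q ∨ ¬P) ∧ (Q ∨ P)

(¬¬¬Q ∨ ¬P) ∧ (Q ∨ P)
⇔ (¬Q ∨ ¬P) ∧ (Q ∨ P)   (double negation)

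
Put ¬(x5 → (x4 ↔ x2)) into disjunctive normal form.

¬(x5 → (x4 ↔ x2))
≡ ¬(¬x5 ∨ (x4 ↔ x2))   [eliminate →]
≡ ¬(¬x5 ∨ ((x4 → x2) ∧ (x2 → x4)))   [eliminate ↔]
≡ ¬(¬x5 ∨ ((¬x4 ∨ x2) ∧ (x2 → x4)))   [eliminate →]
≡ ¬(¬x5 ∨ ((¬x4 ∨ x2) ∧ (¬x2 ∨ x4)))   [eliminate →]
≡ ¬¬x5 ∧ ¬((¬x4 ∨ x2) ∧ (¬x2 ∨ x4))   [De Morgan]
≡ x5 ∧ ¬((¬x4 ∨ x2) ∧ (¬x2 ∨ x4))   [double negation]
≡ x5 ∧ (¬(¬x4 ∨ x2) ∨ ¬(¬x2 ∨ x4))   [De Morgan]
≡ x5 ∧ ((¬¬x4 ∧ ¬x2) ∨ ¬(¬x2 ∨ x4))   [De Morgan]
≡ x5 ∧ ((x4 ∧ ¬x2) ∨ ¬(¬x2 ∨ x4))   [double negation]
≡ x5 ∧ ((x4 ∧ ¬x2) ∨ (¬¬x2 ∧ ¬x4))   [De Morgan]
≡ x5 ∧ ((x4 ∧ ¬x2) ∨ (x2 ∧ ¬x4))   [double negation]
≡ (x5 ∧ x4 ∧ ¬x2) ∨ (x5 ∧ x2 ∧ ¬x4)   [distribute ∧ over ∨]

(x5 ∧ x4 ∧ ¬x2) ∨ (x5 ∧ x2 ∧ ¬x4)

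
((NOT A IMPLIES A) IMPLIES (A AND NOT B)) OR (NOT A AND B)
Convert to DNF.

NOT A OR (A AND NOT B)

((NOT A IMPLIES A) IMPLIES (A AND NOT B)) OR (NOT A AND B)
≡ NOT (NOT A IMPLIES A) OR (A AND NOT B) OR (NOT A AND B)   [eliminate IMPLIES]
≡ NOT (NOT NOT A OR A) OR (A AND NOT B) OR (NOT A AND B)   [eliminate IMPLIES]
≡ (NOT NOT NOT A AND NOT A) OR (A AND NOT B) OR (NOT A AND B)   [De Morgan]
≡ (NOT A AND NOT A) OR (A AND NOT B) OR (NOT A AND B)   [double negation]
≡ NOT A OR (A AND NOT B)   [simplify]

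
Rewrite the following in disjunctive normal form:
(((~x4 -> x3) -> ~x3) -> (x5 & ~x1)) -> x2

(((~x4 -> x3) -> ~x3) -> (x5 & ~x1)) -> x2
= ~(((~x4 -> x3) -> ~x3) -> (x5 & ~x1)) | x2   [eliminate ->]
= ~(~((~x4 -> x3) -> ~x3) | (x5 & ~x1)) | x2   [eliminate ->]
= ~(~(~(~x4 -> x3) | ~x3) | (x5 & ~x1)) | x2   [eliminate ->]
= ~(~(~(~~x4 | x3) | ~x3) | (x5 & ~x1)) | x2   [eliminate ->]
= (~~(~(~~x4 | x3) | ~x3) & ~(x5 & ~x1)) | x2   [De Morgan]
= ((~(~~x4 | x3) | ~x3) & ~(x5 & ~x1)) | x2   [double negation]
= (((~~~x4 & ~x3) | ~x3) & ~(x5 & ~x1)) | x2   [De Morgan]
= (((~x4 & ~x3) | ~x3) & ~(x5 & ~x1)) | x2   [double negation]
= (((~x4 & ~x3) | ~x3) & (~x5 | ~~x1)) | x2   [De Morgan]
= (((~x4 & ~x3) | ~x3) & (~x5 | x1)) | x2   [double negation]
= (~x4 & ~x3 & ~x5) | (~x4 & ~x3 & x1) | (~x3 & ~x5) | (~x3 & x1) | x2   [distribute & over |]
= (~x3 & ~x5) | (~x3 & x1) | x2   [simplify]

(~x3 & ~x5) | (~x3 & x1) | x2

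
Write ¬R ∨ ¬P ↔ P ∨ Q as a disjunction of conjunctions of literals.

¬R ∨ ¬P ↔ P ∨ Q
≡ (¬R ∨ ¬P → P ∨ Q) ∧ (P ∨ Q → ¬R ∨ ¬P)   (eliminate ↔)
≡ (¬(¬R ∨ ¬P) ∨ P ∨ Q) ∧ (P ∨ Q → ¬R ∨ ¬P)   (eliminate →)
≡ (¬(¬R ∨ ¬P) ∨ P ∨ Q) ∧ (¬(P ∨ Q) ∨ ¬R ∨ ¬P)   (eliminate →)
≡ (¬¬R ∧ ¬¬P ∨ P ∨ Q) ∧ (¬(P ∨ Q) ∨ ¬R ∨ ¬P)   (De Morgan)
≡ (R ∧ ¬¬P ∨ P ∨ Q) ∧ (¬(P ∨ Q) ∨ ¬R ∨ ¬P)   (double negation)
≡ (R ∧ P ∨ P ∨ Q) ∧ (¬(P ∨ Q) ∨ ¬R ∨ ¬P)   (double negation)
≡ (R ∧ P ∨ P ∨ Q) ∧ (¬P ∧ ¬Q ∨ ¬R ∨ ¬P)   (De Morgan)
≡ R ∧ P ∧ ¬P ∧ ¬Q ∨ R ∧ P ∧ ¬R ∨ R ∧ P ∧ ¬P ∨ P ∧ ¬P ∧ ¬Q ∨ P ∧ ¬R ∨ P ∧ ¬P ∨ Q ∧ ¬P ∧ ¬Q ∨ Q ∧ ¬R ∨ Q ∧ ¬P   (distribute ∧ over ∨)
≡ P ∧ ¬R ∨ Q ∧ ¬R ∨ Q ∧ ¬P   (simplify)

P ∧ ¬R ∨ Q ∧ ¬R ∨ Q ∧ ¬P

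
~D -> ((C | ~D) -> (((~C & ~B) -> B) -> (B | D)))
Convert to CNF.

~D -> ((C | ~D) -> (((~C & ~B) -> B) -> (B | D)))
= ~~D | ((C | ~D) -> (((~C & ~B) -> B) -> (B | D)))   [eliminate ->]
= ~~D | ~(C | ~D) | (((~C & ~B) -> B) -> (B | D))   [eliminate ->]
= ~~D | ~(C | ~D) | ~((~C & ~B) -> B) | B | D   [eliminate ->]
= ~~D | ~(C | ~D) | ~(~(~C & ~B) | B) | B | D   [eliminate ->]
= D | ~(C | ~D) | ~(~(~C & ~B) | B) | B | D   [double negation]
= D | (~C & ~~D) | ~(~(~C & ~B) | B) | B | D   [De Morgan]
= D | (~C & D) | ~(~(~C & ~B) | B) | B | D   [double negation]
= D | (~C & D) | (~~(~C & ~B) & ~B) | B | D   [De Morgan]
= D | (~C & D) | (~C & ~B & ~B) | B | D   [double negation]
= (D | ~C | ~C | B | D) & (D | ~C | ~B | B | D) & (D | ~C | ~B | B | D) & (D | D | ~C | B | D) & (D | D | ~B | B | D) & (D | D | ~B | B | D)   [distribute | over &]
= D | ~C | B   [simplify]

D | ~C | B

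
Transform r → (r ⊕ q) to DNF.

¬r ∨ (r ∧ ¬q)

r → (r ⊕ q)
⇔ ¬r ∨ (r ⊕ q)   [eliminate →]
⇔ ¬r ∨ (r ∧ ¬q) ∨ (¬r ∧ q)   [expand ⊕]
⇔ ¬r ∨ (r ∧ ¬q)   [simplify]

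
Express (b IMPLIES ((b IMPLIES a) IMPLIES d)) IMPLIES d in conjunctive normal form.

(b IMPLIES ((b IMPLIES a) IMPLIES d)) IMPLIES d
⇔ NOT (b IMPLIES ((b IMPLIES a) IMPLIES d)) OR d   [eliminate IMPLIES]
⇔ NOT (NOT b OR ((b IMPLIES a) IMPLIES d)) OR d   [eliminate IMPLIES]
⇔ NOT (NOT b OR NOT (b IMPLIES a) OR d) OR d   [eliminate IMPLIES]
⇔ NOT (NOT b OR NOT (NOT b OR a) OR d) OR d   [eliminate IMPLIES]
⇔ (NOT NOT b AND NOT NOT (NOT b OR a) AND NOT d) OR d   [De Morgan]
⇔ (b AND NOT NOT (NOT b OR a) AND NOT d) OR d   [double negation]
⇔ (b AND (NOT b OR a) AND NOT d) OR d   [double negation]
⇔ (b OR d) AND (NOT b OR a OR d) AND (NOT d OR d)   [distribute OR over AND]
⇔ (b OR d) AND (NOT b OR a OR d)   [simplify]

(b OR d) AND (NOT b OR a OR d)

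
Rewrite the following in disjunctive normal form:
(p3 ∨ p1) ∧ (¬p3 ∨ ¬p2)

(p3 ∨ p1) ∧ (¬p3 ∨ ¬p2)
≡ (p3 ∧ ¬p3) ∨ (p3 ∧ ¬p2) ∨ (p1 ∧ ¬p3) ∨ (p1 ∧ ¬p2)   [distribute ∧ over ∨]
≡ (p3 ∧ ¬p2) ∨ (p1 ∧ ¬p3) ∨ (p1 ∧ ¬p2)   [simplify]

(p3 ∧ ¬p2) ∨ (p1 ∧ ¬p3) ∨ (p1 ∧ ¬p2)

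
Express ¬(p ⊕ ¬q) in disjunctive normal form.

¬(p ⊕ ¬q)
= ¬(p ∧ ¬¬q ∨ ¬p ∧ ¬q)   — expand ⊕
= ¬(p ∧ ¬¬q) ∧ ¬(¬p ∧ ¬q)   — De Morgan
= (¬p ∨ ¬¬¬q) ∧ ¬(¬p ∧ ¬q)   — De Morgan
= (¬p ∨ ¬q) ∧ ¬(¬p ∧ ¬q)   — double negation
= (¬p ∨ ¬q) ∧ (¬¬p ∨ ¬¬q)   — De Morgan
= (¬p ∨ ¬q) ∧ (p ∨ ¬¬q)   — double negation
= (¬p ∨ ¬q) ∧ (p ∨ q)   — double negation
= ¬p ∧ p ∨ ¬p ∧ q ∨ ¬q ∧ p ∨ ¬q ∧ q   — distribute ∧ over ∨
= ¬p ∧ q ∨ ¬q ∧ p   — simplify

¬p ∧ q ∨ ¬q ∧ p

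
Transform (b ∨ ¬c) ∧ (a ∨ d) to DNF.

(b ∨ ¬c) ∧ (a ∨ d)
⇔ (b ∧ a) ∨ (b ∧ d) ∨ (¬c ∧ a) ∨ (¬c ∧ d)   — distribute ∧ over ∨

(b ∧ a) ∨ (b ∧ d) ∨ (¬c ∧ a) ∨ (¬c ∧ d)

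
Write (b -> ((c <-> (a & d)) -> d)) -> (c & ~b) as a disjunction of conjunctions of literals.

(b & ~c & ~d) | (c & ~b)

(b -> ((c <-> (a & d)) -> d)) -> (c & ~b)
⇔ ~(b -> ((c <-> (a & d)) -> d)) | (c & ~b)
⇔ ~(~b | ((c <-> (a & d)) -> d)) | (c & ~b)
⇔ ~(~b | ~(c <-> (a & d)) | d) | (c & ~b)
⇔ ~(~b | ~((c -> (a & d)) & ((a & d) -> c)) | d) | (c & ~b)
⇔ ~(~b | ~((~c | (a & d)) & ((a & d) -> c)) | d) | (c & ~b)
⇔ ~(~b | ~((~c | (a & d)) & (~(a & d) | c)) | d) | (c & ~b)
⇔ (~~b & ~~((~c | (a & d)) & (~(a & d) | c)) & ~d) | (c & ~b)
⇔ (b & ~~((~c | (a & d)) & (~(a & d) | c)) & ~d) | (c & ~b)
⇔ (b & (~c | (a & d)) & (~(a & d) | c) & ~d) | (c & ~b)
⇔ (b & (~c | (a & d)) & (~a | ~d | c) & ~d) | (c & ~b)
⇔ (b & ~c & ~a & ~d) | (b & ~c & ~d & ~d) | (b & ~c & c & ~d) | (b & a & d & ~a & ~d) | (b & a & d & ~d & ~d) | (b & a & d & c & ~d) | (c & ~b)
⇔ (b & ~c & ~d) | (c & ~b)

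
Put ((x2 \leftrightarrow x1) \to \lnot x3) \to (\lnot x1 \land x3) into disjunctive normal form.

(x1 \land x2 \land x3) \lor (\lnot x1 \land x3)

((x2 \leftrightarrow x1) \to \lnot x3) \to (\lnot x1 \land x3)
= \lnot ((x2 \leftrightarrow x1) \to \lnot x3) \lor (\lnot x1 \land x3)
= \lnot (\lnot (x2 \leftrightarrow x1) \lor \lnot x3) \lor (\lnot x1 \land x3)
= \lnot (\lnot ((x2 \to x1) \land (x1 \to x2)) \lor \lnot x3) \lor (\lnot x1 \land x3)
= \lnot (\lnot ((\lnot x2 \lor x1) \land (x1 \to x2)) \lor \lnot x3) \lor (\lnot x1 \land x3)
= \lnot (\lnot ((\lnot x2 \lor x1) \land (\lnot x1 \lor x2)) \lor \lnot x3) \lor (\lnot x1 \land x3)
= (\lnot \lnot ((\lnot x2 \lor x1) \land (\lnot x1 \lor x2)) \land \lnot \lnot x3) \lor (\lnot x1 \land x3)
= ((\lnot x2 \lor x1) \land (\lnot x1 \lor x2) \land \lnot \lnot x3) \lor (\lnot x1 \land x3)
= ((\lnot x2 \lor x1) \land (\lnot x1 \lor x2) \land x3) \lor (\lnot x1 \land x3)
= (\lnot x2 \land \lnot x1 \land x3) \lor (\lnot x2 \land x2 \land x3) \lor (x1 \land \lnot x1 \land x3) \lor (x1 \land x2 \land x3) \lor (\lnot x1 \land x3)
= (x1 \land x2 \land x3) \lor (\lnot x1 \land x3)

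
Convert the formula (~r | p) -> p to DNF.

(~r | p) -> p
≡ ~(~r | p) | p   [eliminate ->]
≡ (~~r & ~p) | p   [De Morgan]
≡ (r & ~p) | p   [double negation]

(r & ~p) | p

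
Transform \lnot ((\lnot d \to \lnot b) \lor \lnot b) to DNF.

\lnot ((\lnot d \to \lnot b) \lor \lnot b)
≡ \lnot (\lnot \lnot d \lor \lnot b \lor \lnot b)   [eliminate \to]
≡ \lnot \lnot \lnot d \land \lnot \lnot b \land \lnot \lnot b   [De Morgan]
≡ \lnot d \land \lnot \lnot b \land \lnot \lnot b   [double negation]
≡ \lnot d \land b \land \lnot \lnot b   [double negation]
≡ \lnot d \land b \land b   [double negation]
≡ \lnot d \land b   [simplify]

\lnot d \land b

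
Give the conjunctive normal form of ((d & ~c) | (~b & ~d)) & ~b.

((d & ~c) | (~b & ~d)) & ~b
≡ (d | ~b) & (d | ~d) & (~c | ~b) & (~c | ~d) & ~b
≡ (~c | ~d) & ~b

(~c | ~d) & ~b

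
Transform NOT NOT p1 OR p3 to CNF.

NOT NOT p1 OR p3
= p1 OR p3   (double negation)

p1 OR p3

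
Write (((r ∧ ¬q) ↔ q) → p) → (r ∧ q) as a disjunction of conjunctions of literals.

(((r ∧ ¬q) ↔ q) → p) → (r ∧ q)
≡ ¬(((r ∧ ¬q) ↔ q) → p) ∨ (r ∧ q)   — eliminate →
≡ ¬(¬((r ∧ ¬q) ↔ q) ∨ p) ∨ (r ∧ q)   — eliminate →
≡ ¬(¬(((r ∧ ¬q) → q) ∧ (q → (r ∧ ¬q))) ∨ p) ∨ (r ∧ q)   — eliminate ↔
≡ ¬(¬((¬(r ∧ ¬q) ∨ q) ∧ (q → (r ∧ ¬q))) ∨ p) ∨ (r ∧ q)   — eliminate →
≡ ¬(¬((¬(r ∧ ¬q) ∨ q) ∧ (¬q ∨ (r ∧ ¬q))) ∨ p) ∨ (r ∧ q)   — eliminate →
≡ (¬¬((¬(r ∧ ¬q) ∨ q) ∧ (¬q ∨ (r ∧ ¬q))) ∧ ¬p) ∨ (r ∧ q)   — De Morgan
≡ ((¬(r ∧ ¬q) ∨ q) ∧ (¬q ∨ (r ∧ ¬q)) ∧ ¬p) ∨ (r ∧ q)   — double negation
≡ ((¬r ∨ ¬¬q ∨ q) ∧ (¬q ∨ (r ∧ ¬q)) ∧ ¬p) ∨ (r ∧ q)   — De Morgan
≡ ((¬r ∨ q ∨ q) ∧ (¬q ∨ (r ∧ ¬q)) ∧ ¬p) ∨ (r ∧ q)   — double negation
≡ (¬r ∧ ¬q ∧ ¬p) ∨ (¬r ∧ r ∧ ¬q ∧ ¬p) ∨ (q ∧ ¬q ∧ ¬p) ∨ (q ∧ r ∧ ¬q ∧ ¬p) ∨ (q ∧ ¬q ∧ ¬p) ∨ (q ∧ r ∧ ¬q ∧ ¬p) ∨ (r ∧ q)   — distribute ∧ over ∨
≡ (¬r ∧ ¬q ∧ ¬p) ∨ (r ∧ q)   — simplify

(¬r ∧ ¬q ∧ ¬p) ∨ (r ∧ q)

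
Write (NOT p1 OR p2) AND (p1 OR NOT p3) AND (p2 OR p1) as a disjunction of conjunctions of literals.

(NOT p1 OR p2) AND (p1 OR NOT p3) AND (p2 OR p1)
= (NOT p1 AND p1 AND p2) OR (NOT p1 AND p1 AND p1) OR (NOT p1 AND NOT p3 AND p2) OR (NOT p1 AND NOT p3 AND p1) OR (p2 AND p1 AND p2) OR (p2 AND p1 AND p1) OR (p2 AND NOT p3 AND p2) OR (p2 AND NOT p3 AND p1)   [distribute AND over OR]
= (p2 AND p1) OR (p2 AND NOT p3)   [simplify]

(p2 AND p1) OR (p2 AND NOT p3)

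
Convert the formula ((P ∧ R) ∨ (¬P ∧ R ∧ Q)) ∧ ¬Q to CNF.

(P ∨ Q) ∧ R ∧ ¬Q

((P ∧ R) ∨ (¬P ∧ R ∧ Q)) ∧ ¬Q
≡ (P ∨ ¬P) ∧ (P ∨ R) ∧ (P ∨ Q) ∧ (R ∨ ¬P) ∧ (R ∨ R) ∧ (R ∨ Q) ∧ ¬Q
≡ (P ∨ Q) ∧ R ∧ ¬Q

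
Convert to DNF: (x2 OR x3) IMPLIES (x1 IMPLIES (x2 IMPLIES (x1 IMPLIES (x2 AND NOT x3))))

NOT x1 OR NOT x2 OR (x2 AND NOT x3)

(x2 OR x3) IMPLIES (x1 IMPLIES (x2 IMPLIES (x1 IMPLIES (x2 AND NOT x3))))
≡ NOT (x2 OR x3) OR (x1 IMPLIES (x2 IMPLIES (x1 IMPLIES (x2 AND NOT x3))))   [eliminate IMPLIES]
≡ NOT (x2 OR x3) OR NOT x1 OR (x2 IMPLIES (x1 IMPLIES (x2 AND NOT x3)))   [eliminate IMPLIES]
≡ NOT (x2 OR x3) OR NOT x1 OR NOT x2 OR (x1 IMPLIES (x2 AND NOT x3))   [eliminate IMPLIES]
≡ NOT (x2 OR x3) OR NOT x1 OR NOT x2 OR NOT x1 OR (x2 AND NOT x3)   [eliminate IMPLIES]
≡ (NOT x2 AND NOT x3) OR NOT x1 OR NOT x2 OR NOT x1 OR (x2 AND NOT x3)   [De Morgan]
≡ NOT x1 OR NOT x2 OR (x2 AND NOT x3)   [simplify]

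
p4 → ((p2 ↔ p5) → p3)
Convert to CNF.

(¬p4 ∨ p2 ∨ p5 ∨ p3) ∧ (¬p4 ∨ ¬p5 ∨ ¬p2 ∨ p3)

p4 → ((p2 ↔ p5) → p3)
≡ ¬p4 ∨ ((p2 ↔ p5) → p3)   — eliminate →
≡ ¬p4 ∨ ¬(p2 ↔ p5) ∨ p3   — eliminate →
≡ ¬p4 ∨ ¬((p2 → p5) ∧ (p5 → p2)) ∨ p3   — eliminate ↔
≡ ¬p4 ∨ ¬((¬p2 ∨ p5) ∧ (p5 → p2)) ∨ p3   — eliminate →
≡ ¬p4 ∨ ¬((¬p2 ∨ p5) ∧ (¬p5 ∨ p2)) ∨ p3   — eliminate →
≡ ¬p4 ∨ ¬(¬p2 ∨ p5) ∨ ¬(¬p5 ∨ p2) ∨ p3   — De Morgan
≡ ¬p4 ∨ (¬¬p2 ∧ ¬p5) ∨ ¬(¬p5 ∨ p2) ∨ p3   — De Morgan
≡ ¬p4 ∨ (p2 ∧ ¬p5) ∨ ¬(¬p5 ∨ p2) ∨ p3   — double negation
≡ ¬p4 ∨ (p2 ∧ ¬p5) ∨ (¬¬p5 ∧ ¬p2) ∨ p3   — De Morgan
≡ ¬p4 ∨ (p2 ∧ ¬p5) ∨ (p5 ∧ ¬p2) ∨ p3   — double negation
≡ (¬p4 ∨ p2 ∨ p5 ∨ p3) ∧ (¬p4 ∨ p2 ∨ ¬p2 ∨ p3) ∧ (¬p4 ∨ ¬p5 ∨ p5 ∨ p3) ∧ (¬p4 ∨ ¬p5 ∨ ¬p2 ∨ p3)   — distribute ∨ over ∧
≡ (¬p4 ∨ p2 ∨ p5 ∨ p3) ∧ (¬p4 ∨ ¬p5 ∨ ¬p2 ∨ p3)   — simplify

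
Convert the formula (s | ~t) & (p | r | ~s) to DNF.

(s & p) | (s & r) | (~t & p) | (~t & r) | (~t & ~s)

(s | ~t) & (p | r | ~s)
≡ (s & p) | (s & r) | (s & ~s) | (~t & p) | (~t & r) | (~t & ~s)   [distribute & over |]
≡ (s & p) | (s & r) | (~t & p) | (~t & r) | (~t & ~s)   [simplify]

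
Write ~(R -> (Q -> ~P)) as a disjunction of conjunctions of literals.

~(R -> (Q -> ~P))
≡ ~(~R | (Q -> ~P))   [eliminate ->]
≡ ~(~R | ~Q | ~P)   [eliminate ->]
≡ ~~R & ~~Q & ~~P   [De Morgan]
≡ R & ~~Q & ~~P   [double negation]
≡ R & Q & ~~P   [double negation]
≡ R & Q & P   [double negation]

R & Q & P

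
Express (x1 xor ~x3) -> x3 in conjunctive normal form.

(x1 xor ~x3) -> x3
≡ ~(x1 xor ~x3) | x3   (eliminate ->)
≡ ~((x1 | ~x3) & ~(x1 & ~x3)) | x3   (expand xor)
≡ ~(x1 | ~x3) | ~~(x1 & ~x3) | x3   (De Morgan)
≡ (~x1 & ~~x3) | ~~(x1 & ~x3) | x3   (De Morgan)
≡ (~x1 & x3) | ~~(x1 & ~x3) | x3   (double negation)
≡ (~x1 & x3) | (x1 & ~x3) | x3   (double negation)
≡ (~x1 | x1 | x3) & (~x1 | ~x3 | x3) & (x3 | x1 | x3) & (x3 | ~x3 | x3)   (distribute | over &)
≡ x3 | x1   (simplify)

x3 | x1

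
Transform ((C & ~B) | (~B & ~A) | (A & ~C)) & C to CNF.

(~B | A) & (~B | ~C) & C

((C & ~B) | (~B & ~A) | (A & ~C)) & C
≡ (C | ~B | A) & (C | ~B | ~C) & (C | ~A | A) & (C | ~A | ~C) & (~B | ~B | A) & (~B | ~B | ~C) & (~B | ~A | A) & (~B | ~A | ~C) & C   (distribute | over &)
≡ (~B | A) & (~B | ~C) & C   (simplify)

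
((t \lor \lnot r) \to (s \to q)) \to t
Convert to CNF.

(t \lor \lnot r) \land (s \lor t) \land (\lnot q \lor t)

((t \lor \lnot r) \to (s \to q)) \to t
≡ \lnot ((t \lor \lnot r) \to (s \to q)) \lor t
≡ \lnot (\lnot (t \lor \lnot r) \lor (s \to q)) \lor t
≡ \lnot (\lnot (t \lor \lnot r) \lor \lnot s \lor q) \lor t
≡ (\lnot \lnot (t \lor \lnot r) \land \lnot \lnot s \land \lnot q) \lor t
≡ ((t \lor \lnot r) \land \lnot \lnot s \land \lnot q) \lor t
≡ ((t \lor \lnot r) \land s \land \lnot q) \lor t
≡ (t \lor \lnot r \lor t) \land (s \lor t) \land (\lnot q \lor t)
≡ (t \lor \lnot r) \land (s \lor t) \land (\lnot q \lor t)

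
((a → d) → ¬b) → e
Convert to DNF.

((a → d) → ¬b) → e
= ¬((a → d) → ¬b) ∨ e   (eliminate →)
= ¬(¬(a → d) ∨ ¬b) ∨ e   (eliminate →)
= ¬(¬(¬a ∨ d) ∨ ¬b) ∨ e   (eliminate →)
= (¬¬(¬a ∨ d) ∧ ¬¬b) ∨ e   (De Morgan)
= ((¬a ∨ d) ∧ ¬¬b) ∨ e   (double negation)
= ((¬a ∨ d) ∧ b) ∨ e   (double negation)
= (¬a ∧ b) ∨ (d ∧ b) ∨ e   (distribute ∧ over ∨)

(¬a ∧ b) ∨ (d ∧ b) ∨ e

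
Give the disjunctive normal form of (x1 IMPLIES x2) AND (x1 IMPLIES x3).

(x1 IMPLIES x2) AND (x1 IMPLIES x3)
≡ (NOT x1 OR x2) AND (x1 IMPLIES x3)   [eliminate IMPLIES]
≡ (NOT x1 OR x2) AND (NOT x1 OR x3)   [eliminate IMPLIES]
≡ (NOT x1 AND NOT x1) OR (NOT x1 AND x3) OR (x2 AND NOT x1) OR (x2 AND x3)   [distribute AND over OR]
≡ NOT x1 OR (x2 AND x3)   [simplify]

NOT x1 OR (x2 AND x3)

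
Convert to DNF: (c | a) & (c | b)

c | (a & b)

(c | a) & (c | b)
≡ (c & c) | (c & b) | (a & c) | (a & b)   [distribute & over |]
≡ c | (a & b)   [simplify]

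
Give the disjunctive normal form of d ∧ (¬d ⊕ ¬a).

d ∧ ¬a

d ∧ (¬d ⊕ ¬a)
≡ d ∧ ((¬d ∧ ¬¬a) ∨ (¬¬d ∧ ¬a))   (expand ⊕)
≡ d ∧ ((¬d ∧ a) ∨ (¬¬d ∧ ¬a))   (double negation)
≡ d ∧ ((¬d ∧ a) ∨ (d ∧ ¬a))   (double negation)
≡ (d ∧ ¬d ∧ a) ∨ (d ∧ d ∧ ¬a)   (distribute ∧ over ∨)
≡ d ∧ ¬a   (simplify)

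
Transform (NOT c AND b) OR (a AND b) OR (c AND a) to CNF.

(NOT c AND b) OR (a AND b) OR (c AND a)
⇔ (NOT c OR a OR c) AND (NOT c OR a OR a) AND (NOT c OR b OR c) AND (NOT c OR b OR a) AND (b OR a OR c) AND (b OR a OR a) AND (b OR b OR c) AND (b OR b OR a)   [distribute OR over AND]
⇔ (NOT c OR a) AND (b OR a) AND (b OR c)   [simplify]

(NOT c OR a) AND (b OR a) AND (b OR c)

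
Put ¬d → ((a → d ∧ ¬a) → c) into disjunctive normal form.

d ∨ a ∨ c

¬d → ((a → d ∧ ¬a) → c)
⇔ ¬¬d ∨ ((a → d ∧ ¬a) → c)   — eliminate →
⇔ ¬¬d ∨ ¬(a → d ∧ ¬a) ∨ c   — eliminate →
⇔ ¬¬d ∨ ¬(¬a ∨ d ∧ ¬a) ∨ c   — eliminate →
⇔ d ∨ ¬(¬a ∨ d ∧ ¬a) ∨ c   — double negation
⇔ d ∨ ¬¬a ∧ ¬(d ∧ ¬a) ∨ c   — De Morgan
⇔ d ∨ a ∧ ¬(d ∧ ¬a) ∨ c   — double negation
⇔ d ∨ a ∧ (¬d ∨ ¬¬a) ∨ c   — De Morgan
⇔ d ∨ a ∧ (¬d ∨ a) ∨ c   — double negation
⇔ d ∨ a ∧ ¬d ∨ a ∧ a ∨ c   — distribute ∧ over ∨
⇔ d ∨ a ∨ c   — simplify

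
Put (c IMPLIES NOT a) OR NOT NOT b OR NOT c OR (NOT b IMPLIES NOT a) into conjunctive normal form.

NOT c OR NOT a OR b

(c IMPLIES NOT a) OR NOT NOT b OR NOT c OR (NOT b IMPLIES NOT a)
≡ NOT c OR NOT a OR NOT NOT b OR NOT c OR (NOT b IMPLIES NOT a)   [eliminate IMPLIES]
≡ NOT c OR NOT a OR NOT NOT b OR NOT c OR NOT NOT b OR NOT a   [eliminate IMPLIES]
≡ NOT c OR NOT a OR b OR NOT c OR NOT NOT b OR NOT a   [double negation]
≡ NOT c OR NOT a OR b OR NOT c OR b OR NOT a   [double negation]
≡ NOT c OR NOT a OR b   [simplify]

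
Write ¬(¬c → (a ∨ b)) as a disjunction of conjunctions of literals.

¬(¬c → (a ∨ b))
= ¬(¬¬c ∨ a ∨ b)   — eliminate →
= ¬¬¬c ∧ ¬a ∧ ¬b   — De Morgan
= ¬c ∧ ¬a ∧ ¬b   — double negation

¬c ∧ ¬a ∧ ¬b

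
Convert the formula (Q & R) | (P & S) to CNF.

(Q | P) & (Q | S) & (R | P) & (R | S)

(Q & R) | (P & S)
⇔ (Q | P) & (Q | S) & (R | P) & (R | S)   [distribute | over &]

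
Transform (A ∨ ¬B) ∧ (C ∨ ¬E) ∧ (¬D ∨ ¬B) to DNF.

(A ∧ C ∧ ¬D) ∨ (A ∧ ¬E ∧ ¬D) ∨ (¬B ∧ C) ∨ (¬B ∧ ¬E)

(A ∨ ¬B) ∧ (C ∨ ¬E) ∧ (¬D ∨ ¬B)
= (A ∧ C ∧ ¬D) ∨ (A ∧ C ∧ ¬B) ∨ (A ∧ ¬E ∧ ¬D) ∨ (A ∧ ¬E ∧ ¬B) ∨ (¬B ∧ C ∧ ¬D) ∨ (¬B ∧ C ∧ ¬B) ∨ (¬B ∧ ¬E ∧ ¬D) ∨ (¬B ∧ ¬E ∧ ¬B)   [distribute ∧ over ∨]
= (A ∧ C ∧ ¬D) ∨ (A ∧ ¬E ∧ ¬D) ∨ (¬B ∧ C) ∨ (¬B ∧ ¬E)   [simplify]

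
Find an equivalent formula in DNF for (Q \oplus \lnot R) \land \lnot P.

(Q \land R \land \lnot P) \lor (\lnot Q \land \lnot R \land \lnot P)

(Q \oplus \lnot R) \land \lnot P
= ((Q \land \lnot \lnot R) \lor (\lnot Q \land \lnot R)) \land \lnot P   [expand \oplus]
= ((Q \land R) \lor (\lnot Q \land \lnot R)) \land \lnot P   [double negation]
= (Q \land R \land \lnot P) \lor (\lnot Q \land \lnot R \land \lnot P)   [distribute \land over \lor]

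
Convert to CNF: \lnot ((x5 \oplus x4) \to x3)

\lnot ((x5 \oplus x4) \to x3)
≡ \lnot (\lnot (x5 \oplus x4) \lor x3)   (eliminate \to)
≡ \lnot (\lnot ((x5 \lor x4) \land \lnot (x5 \land x4)) \lor x3)   (expand \oplus)
≡ \lnot \lnot ((x5 \lor x4) \land \lnot (x5 \land x4)) \land \lnot x3   (De Morgan)
≡ (x5 \lor x4) \land \lnot (x5 \land x4) \land \lnot x3   (double negation)
≡ (x5 \lor x4) \land (\lnot x5 \lor \lnot x4) \land \lnot x3   (De Morgan)

(x5 \lor x4) \land (\lnot x5 \lor \lnot x4) \land \lnot x3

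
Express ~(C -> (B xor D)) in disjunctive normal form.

(C & ~B & ~D) | (C & D & B)

~(C -> (B xor D))
= ~(~C | (B xor D))   (eliminate ->)
= ~(~C | (B & ~D) | (~B & D))   (expand xor)
= ~~C & ~(B & ~D) & ~(~B & D)   (De Morgan)
= C & ~(B & ~D) & ~(~B & D)   (double negation)
= C & (~B | ~~D) & ~(~B & D)   (De Morgan)
= C & (~B | D) & ~(~B & D)   (double negation)
= C & (~B | D) & (~~B | ~D)   (De Morgan)
= C & (~B | D) & (B | ~D)   (double negation)
= (C & ~B & B) | (C & ~B & ~D) | (C & D & B) | (C & D & ~D)   (distribute & over |)
= (C & ~B & ~D) | (C & D & B)   (simplify)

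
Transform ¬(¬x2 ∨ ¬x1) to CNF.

x2 ∧ x1

¬(¬x2 ∨ ¬x1)
⇔ ¬¬x2 ∧ ¬¬x1   — De Morgan
⇔ x2 ∧ ¬¬x1   — double negation
⇔ x2 ∧ x1   — double negation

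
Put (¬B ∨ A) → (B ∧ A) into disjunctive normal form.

(¬B ∨ A) → (B ∧ A)
= ¬(¬B ∨ A) ∨ (B ∧ A)   [eliminate →]
= (¬¬B ∧ ¬A) ∨ (B ∧ A)   [De Morgan]
= (B ∧ ¬A) ∨ (B ∧ A)   [double negation]

(B ∧ ¬A) ∨ (B ∧ A)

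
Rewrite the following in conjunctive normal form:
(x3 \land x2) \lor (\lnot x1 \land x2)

(x3 \lor \lnot x1) \land x2

(x3 \land x2) \lor (\lnot x1 \land x2)
≡ (x3 \lor \lnot x1) \land (x3 \lor x2) \land (x2 \lor \lnot x1) \land (x2 \lor x2)   — distribute \lor over \land
≡ (x3 \lor \lnot x1) \land x2   — simplify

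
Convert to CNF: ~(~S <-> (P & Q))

(~S | P) & (~S | Q) & (~P | ~Q | S)

~(~S <-> (P & Q))
≡ ~((~S -> (P & Q)) & ((P & Q) -> ~S))   [eliminate <->]
≡ ~((~~S | (P & Q)) & ((P & Q) -> ~S))   [eliminate ->]
≡ ~((~~S | (P & Q)) & (~(P & Q) | ~S))   [eliminate ->]
≡ ~(~~S | (P & Q)) | ~(~(P & Q) | ~S)   [De Morgan]
≡ (~~~S & ~(P & Q)) | ~(~(P & Q) | ~S)   [De Morgan]
≡ (~S & ~(P & Q)) | ~(~(P & Q) | ~S)   [double negation]
≡ (~S & (~P | ~Q)) | ~(~(P & Q) | ~S)   [De Morgan]
≡ (~S & (~P | ~Q)) | (~~(P & Q) & ~~S)   [De Morgan]
≡ (~S & (~P | ~Q)) | (P & Q & ~~S)   [double negation]
≡ (~S & (~P | ~Q)) | (P & Q & S)   [double negation]
≡ (~S | P) & (~S | Q) & (~S | S) & (~P | ~Q | P) & (~P | ~Q | Q) & (~P | ~Q | S)   [distribute | over &]
≡ (~S | P) & (~S | Q) & (~P | ~Q | S)   [simplify]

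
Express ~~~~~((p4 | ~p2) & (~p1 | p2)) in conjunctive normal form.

(~p4 | p1) & (~p4 | ~p2) & (p2 | p1)

~~~~~((p4 | ~p2) & (~p1 | p2))
≡ ~~~((p4 | ~p2) & (~p1 | p2))
≡ ~((p4 | ~p2) & (~p1 | p2))
≡ ~(p4 | ~p2) | ~(~p1 | p2)
≡ (~p4 & ~~p2) | ~(~p1 | p2)
≡ (~p4 & p2) | ~(~p1 | p2)
≡ (~p4 & p2) | (~~p1 & ~p2)
≡ (~p4 & p2) | (p1 & ~p2)
≡ (~p4 | p1) & (~p4 | ~p2) & (p2 | p1) & (p2 | ~p2)
≡ (~p4 | p1) & (~p4 | ~p2) & (p2 | p1)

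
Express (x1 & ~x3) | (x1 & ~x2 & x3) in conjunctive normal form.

(x1 & ~x3) | (x1 & ~x2 & x3)
⇔ (x1 | x1) & (x1 | ~x2) & (x1 | x3) & (~x3 | x1) & (~x3 | ~x2) & (~x3 | x3)   — distribute | over &
⇔ x1 & (~x3 | ~x2)   — simplify

x1 & (~x3 | ~x2)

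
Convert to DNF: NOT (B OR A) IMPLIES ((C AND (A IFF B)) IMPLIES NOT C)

NOT (B OR A) IMPLIES ((C AND (A IFF B)) IMPLIES NOT C)
= NOT NOT (B OR A) OR ((C AND (A IFF B)) IMPLIES NOT C)   [eliminate IMPLIES]
= NOT NOT (B OR A) OR NOT (C AND (A IFF B)) OR NOT C   [eliminate IMPLIES]
= NOT NOT (B OR A) OR NOT (C AND (A IMPLIES B) AND (B IMPLIES A)) OR NOT C   [eliminate IFF]
= NOT NOT (B OR A) OR NOT (C AND (NOT A OR B) AND (B IMPLIES A)) OR NOT C   [eliminate IMPLIES]
= NOT NOT (B OR A) OR NOT (C AND (NOT A OR B) AND (NOT B OR A)) OR NOT C   [eliminate IMPLIES]
= B OR A OR NOT (C AND (NOT A OR B) AND (NOT B OR A)) OR NOT C   [double negation]
= B OR A OR NOT C OR NOT (NOT A OR B) OR NOT (NOT B OR A) OR NOT C   [De Morgan]
= B OR A OR NOT C OR (NOT NOT A AND NOT B) OR NOT (NOT B OR A) OR NOT C   [De Morgan]
= B OR A OR NOT C OR (A AND NOT B) OR NOT (NOT B OR A) OR NOT C   [double negation]
= B OR A OR NOT C OR (A AND NOT B) OR (NOT NOT B AND NOT A) OR NOT C   [De Morgan]
= B OR A OR NOT C OR (A AND NOT B) OR (B AND NOT A) OR NOT C   [double negation]
= B OR A OR NOT C   [simplify]

B OR A OR NOT C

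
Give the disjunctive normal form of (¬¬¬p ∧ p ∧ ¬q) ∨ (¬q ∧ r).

(¬¬¬p ∧ p ∧ ¬q) ∨ (¬q ∧ r)
≡ (¬p ∧ p ∧ ¬q) ∨ (¬q ∧ r)   [double negation]
≡ ¬q ∧ r   [simplify]

¬q ∧ r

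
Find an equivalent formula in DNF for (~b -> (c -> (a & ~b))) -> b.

(~b -> (c -> (a & ~b))) -> b
≡ ~(~b -> (c -> (a & ~b))) | b   [eliminate ->]
≡ ~(~~b | (c -> (a & ~b))) | b   [eliminate ->]
≡ ~(~~b | ~c | (a & ~b)) | b   [eliminate ->]
≡ (~~~b & ~~c & ~(a & ~b)) | b   [De Morgan]
≡ (~b & ~~c & ~(a & ~b)) | b   [double negation]
≡ (~b & c & ~(a & ~b)) | b   [double negation]
≡ (~b & c & (~a | ~~b)) | b   [De Morgan]
≡ (~b & c & (~a | b)) | b   [double negation]
≡ (~b & c & ~a) | (~b & c & b) | b   [distribute & over |]
≡ (~b & c & ~a) | b   [simplify]

(~b & c & ~a) | b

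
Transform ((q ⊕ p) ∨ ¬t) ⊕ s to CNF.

(q ∨ p ∨ ¬t ∨ s) ∧ (¬q ∨ ¬p ∨ ¬t ∨ s) ∧ (¬q ∨ p ∨ ¬s) ∧ (¬p ∨ q ∨ ¬s) ∧ (t ∨ ¬s)

((q ⊕ p) ∨ ¬t) ⊕ s
⇔ ((q ⊕ p) ∨ ¬t ∨ s) ∧ ¬(((q ⊕ p) ∨ ¬t) ∧ s)   — expand ⊕
⇔ ((q ∨ p) ∧ ¬(q ∧ p) ∨ ¬t ∨ s) ∧ ¬(((q ⊕ p) ∨ ¬t) ∧ s)   — expand ⊕
⇔ ((q ∨ p) ∧ ¬(q ∧ p) ∨ ¬t ∨ s) ∧ ¬(((q ∨ p) ∧ ¬(q ∧ p) ∨ ¬t) ∧ s)   — expand ⊕
⇔ ((q ∨ p) ∧ (¬q ∨ ¬p) ∨ ¬t ∨ s) ∧ ¬(((q ∨ p) ∧ ¬(q ∧ p) ∨ ¬t) ∧ s)   — De Morgan
⇔ ((q ∨ p) ∧ (¬q ∨ ¬p) ∨ ¬t ∨ s) ∧ (¬((q ∨ p) ∧ ¬(q ∧ p) ∨ ¬t) ∨ ¬s)   — De Morgan
⇔ ((q ∨ p) ∧ (¬q ∨ ¬p) ∨ ¬t ∨ s) ∧ (¬((q ∨ p) ∧ ¬(q ∧ p)) ∧ ¬¬t ∨ ¬s)   — De Morgan
⇔ ((q ∨ p) ∧ (¬q ∨ ¬p) ∨ ¬t ∨ s) ∧ ((¬(q ∨ p) ∨ ¬¬(q ∧ p)) ∧ ¬¬t ∨ ¬s)   — De Morgan
⇔ ((q ∨ p) ∧ (¬q ∨ ¬p) ∨ ¬t ∨ s) ∧ ((¬q ∧ ¬p ∨ ¬¬(q ∧ p)) ∧ ¬¬t ∨ ¬s)   — De Morgan
⇔ ((q ∨ p) ∧ (¬q ∨ ¬p) ∨ ¬t ∨ s) ∧ ((¬q ∧ ¬p ∨ q ∧ p) ∧ ¬¬t ∨ ¬s)   — double negation
⇔ ((q ∨ p) ∧ (¬q ∨ ¬p) ∨ ¬t ∨ s) ∧ ((¬q ∧ ¬p ∨ q ∧ p) ∧ t ∨ ¬s)   — double negation
⇔ (q ∨ p ∨ ¬t ∨ s) ∧ (¬q ∨ ¬p ∨ ¬t ∨ s) ∧ (¬q ∨ q ∨ ¬s) ∧ (¬q ∨ p ∨ ¬s) ∧ (¬p ∨ q ∨ ¬s) ∧ (¬p ∨ p ∨ ¬s) ∧ (t ∨ ¬s)   — distribute ∨ over ∧
⇔ (q ∨ p ∨ ¬t ∨ s) ∧ (¬q ∨ ¬p ∨ ¬t ∨ s) ∧ (¬q ∨ p ∨ ¬s) ∧ (¬p ∨ q ∨ ¬s) ∧ (t ∨ ¬s)   — simplify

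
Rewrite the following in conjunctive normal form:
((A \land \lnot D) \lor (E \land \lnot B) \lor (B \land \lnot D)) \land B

(\lnot D \lor E) \land (\lnot D \lor \lnot B) \land B

((A \land \lnot D) \lor (E \land \lnot B) \lor (B \land \lnot D)) \land B
= (A \lor E \lor B) \land (A \lor E \lor \lnot D) \land (A \lor \lnot B \lor B) \land (A \lor \lnot B \lor \lnot D) \land (\lnot D \lor E \lor B) \land (\lnot D \lor E \lor \lnot D) \land (\lnot D \lor \lnot B \lor B) \land (\lnot D \lor \lnot B \lor \lnot D) \land B   [distribute \lor over \land]
= (\lnot D \lor E) \land (\lnot D \lor \lnot B) \land B   [simplify]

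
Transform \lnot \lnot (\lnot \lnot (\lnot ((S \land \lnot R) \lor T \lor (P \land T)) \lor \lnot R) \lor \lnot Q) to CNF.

\lnot T \lor \lnot R \lor \lnot Q

\lnot \lnot (\lnot \lnot (\lnot ((S \land \lnot R) \lor T \lor (P \land T)) \lor \lnot R) \lor \lnot Q)
= \lnot \lnot (\lnot ((S \land \lnot R) \lor T \lor (P \land T)) \lor \lnot R) \lor \lnot Q   [double negation]
= \lnot ((S \land \lnot R) \lor T \lor (P \land T)) \lor \lnot R \lor \lnot Q   [double negation]
= (\lnot (S \land \lnot R) \land \lnot T \land \lnot (P \land T)) \lor \lnot R \lor \lnot Q   [De Morgan]
= ((\lnot S \lor \lnot \lnot R) \land \lnot T \land \lnot (P \land T)) \lor \lnot R \lor \lnot Q   [De Morgan]
= ((\lnot S \lor R) \land \lnot T \land \lnot (P \land T)) \lor \lnot R \lor \lnot Q   [double negation]
= ((\lnot S \lor R) \land \lnot T \land (\lnot P \lor \lnot T)) \lor \lnot R \lor \lnot Q   [De Morgan]
= (\lnot S \lor R \lor \lnot R \lor \lnot Q) \land (\lnot T \lor \lnot R \lor \lnot Q) \land (\lnot P \lor \lnot T \lor \lnot R \lor \lnot Q)   [distribute \lor over \land]
= \lnot T \lor \lnot R \lor \lnot Q   [simplify]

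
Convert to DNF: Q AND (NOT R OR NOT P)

(Q AND NOT R) OR (Q AND NOT P)

Q AND (NOT R OR NOT P)
≡ (Q AND NOT R) OR (Q AND NOT P)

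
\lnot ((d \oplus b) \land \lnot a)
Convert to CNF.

\lnot ((d \oplus b) \land \lnot a)
= \lnot ((d \lor b) \land \lnot (d \land b) \land \lnot a)   [expand \oplus]
= \lnot (d \lor b) \lor \lnot \lnot (d \land b) \lor \lnot \lnot a   [De Morgan]
= (\lnot d \land \lnot b) \lor \lnot \lnot (d \land b) \lor \lnot \lnot a   [De Morgan]
= (\lnot d \land \lnot b) \lor (d \land b) \lor \lnot \lnot a   [double negation]
= (\lnot d \land \lnot b) \lor (d \land b) \lor a   [double negation]
= (\lnot d \lor d \lor a) \land (\lnot d \lor b \lor a) \land (\lnot b \lor d \lor a) \land (\lnot b \lor b \lor a)   [distribute \lor over \land]
= (\lnot d \lor b \lor a) \land (\lnot b \lor d \lor a)   [simplify]

(\lnot d \lor b \lor a) \land (\lnot b \lor d \lor a)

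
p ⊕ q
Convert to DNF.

(p ∧ ¬q) ∨ (¬p ∧ q)

p ⊕ q
≡ (p ∧ ¬q) ∨ (¬p ∧ q)   — expand ⊕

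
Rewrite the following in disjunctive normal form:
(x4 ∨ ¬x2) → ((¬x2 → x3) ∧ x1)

(x4 ∨ ¬x2) → ((¬x2 → x3) ∧ x1)
≡ ¬(x4 ∨ ¬x2) ∨ ((¬x2 → x3) ∧ x1)   [eliminate →]
≡ ¬(x4 ∨ ¬x2) ∨ ((¬¬x2 ∨ x3) ∧ x1)   [eliminate →]
≡ (¬x4 ∧ ¬¬x2) ∨ ((¬¬x2 ∨ x3) ∧ x1)   [De Morgan]
≡ (¬x4 ∧ x2) ∨ ((¬¬x2 ∨ x3) ∧ x1)   [double negation]
≡ (¬x4 ∧ x2) ∨ ((x2 ∨ x3) ∧ x1)   [double negation]
≡ (¬x4 ∧ x2) ∨ (x2 ∧ x1) ∨ (x3 ∧ x1)   [distribute ∧ over ∨]

(¬x4 ∧ x2) ∨ (x2 ∧ x1) ∨ (x3 ∧ x1)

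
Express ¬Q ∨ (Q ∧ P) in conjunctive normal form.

¬Q ∨ (Q ∧ P)
≡ (¬Q ∨ Q) ∧ (¬Q ∨ P)   [distribute ∨ over ∧]
≡ ¬Q ∨ P   [simplify]

¬Q ∨ P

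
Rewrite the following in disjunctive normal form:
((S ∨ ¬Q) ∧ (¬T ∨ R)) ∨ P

((S ∨ ¬Q) ∧ (¬T ∨ R)) ∨ P
≡ (S ∧ ¬T) ∨ (S ∧ R) ∨ (¬Q ∧ ¬T) ∨ (¬Q ∧ R) ∨ P   (distribute ∧ over ∨)

(S ∧ ¬T) ∨ (S ∧ R) ∨ (¬Q ∧ ¬T) ∨ (¬Q ∧ R) ∨ P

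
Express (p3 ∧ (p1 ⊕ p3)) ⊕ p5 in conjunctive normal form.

(p3 ∨ p5) ∧ (¬p1 ∨ ¬p3 ∨ p5) ∧ (¬p3 ∨ p1 ∨ ¬p5)

(p3 ∧ (p1 ⊕ p3)) ⊕ p5
≡ ((p3 ∧ (p1 ⊕ p3)) ∨ p5) ∧ ¬(p3 ∧ (p1 ⊕ p3) ∧ p5)   — expand ⊕
≡ ((p3 ∧ (p1 ∨ p3) ∧ ¬(p1 ∧ p3)) ∨ p5) ∧ ¬(p3 ∧ (p1 ⊕ p3) ∧ p5)   — expand ⊕
≡ ((p3 ∧ (p1 ∨ p3) ∧ ¬(p1 ∧ p3)) ∨ p5) ∧ ¬(p3 ∧ (p1 ∨ p3) ∧ ¬(p1 ∧ p3) ∧ p5)   — expand ⊕
≡ ((p3 ∧ (p1 ∨ p3) ∧ (¬p1 ∨ ¬p3)) ∨ p5) ∧ ¬(p3 ∧ (p1 ∨ p3) ∧ ¬(p1 ∧ p3) ∧ p5)   — De Morgan
≡ ((p3 ∧ (p1 ∨ p3) ∧ (¬p1 ∨ ¬p3)) ∨ p5) ∧ (¬p3 ∨ ¬(p1 ∨ p3) ∨ ¬¬(p1 ∧ p3) ∨ ¬p5)   — De Morgan
≡ ((p3 ∧ (p1 ∨ p3) ∧ (¬p1 ∨ ¬p3)) ∨ p5) ∧ (¬p3 ∨ (¬p1 ∧ ¬p3) ∨ ¬¬(p1 ∧ p3) ∨ ¬p5)   — De Morgan
≡ ((p3 ∧ (p1 ∨ p3) ∧ (¬p1 ∨ ¬p3)) ∨ p5) ∧ (¬p3 ∨ (¬p1 ∧ ¬p3) ∨ (p1 ∧ p3) ∨ ¬p5)   — double negation
≡ (p3 ∨ p5) ∧ (p1 ∨ p3 ∨ p5) ∧ (¬p1 ∨ ¬p3 ∨ p5) ∧ (¬p3 ∨ ¬p1 ∨ p1 ∨ ¬p5) ∧ (¬p3 ∨ ¬p1 ∨ p3 ∨ ¬p5) ∧ (¬p3 ∨ ¬p3 ∨ p1 ∨ ¬p5) ∧ (¬p3 ∨ ¬p3 ∨ p3 ∨ ¬p5)   — distribute ∨ over ∧
≡ (p3 ∨ p5) ∧ (¬p1 ∨ ¬p3 ∨ p5) ∧ (¬p3 ∨ p1 ∨ ¬p5)   — simplify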